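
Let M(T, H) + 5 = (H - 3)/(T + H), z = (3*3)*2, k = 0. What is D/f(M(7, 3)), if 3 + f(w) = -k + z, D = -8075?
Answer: -1615/3 ≈ -538.33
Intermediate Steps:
z = 18 (z = 9*2 = 18)
M(T, H) = -5 + (-3 + H)/(H + T) (M(T, H) = -5 + (H - 3)/(T + H) = -5 + (-3 + H)/(H + T))
f(w) = 15 (f(w) = -3 + (-1*0 + 18) = -3 + (0 + 18) = -3 + 18 = 15)
D/f(M(7, 3)) = -8075/15 = -8075*1/15 = -1615/3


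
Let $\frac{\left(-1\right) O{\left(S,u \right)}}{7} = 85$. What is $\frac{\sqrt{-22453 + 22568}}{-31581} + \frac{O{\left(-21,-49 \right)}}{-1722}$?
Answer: $\frac{85}{246} - \frac{\sqrt{115}}{31581} \approx 0.34519$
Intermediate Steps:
$O{\left(S,u \right)} = -595$ ($O{\left(S,u \right)} = \left(-7\right) 85 = -595$)
$\frac{\sqrt{-22453 + 22568}}{-31581} + \frac{O{\left(-21,-49 \right)}}{-1722} = \frac{\sqrt{-22453 + 22568}}{-31581} - \frac{595}{-1722} = \sqrt{115} \left(- \frac{1}{31581}\right) - - \frac{85}{246} = - \frac{\sqrt{115}}{31581} + \frac{85}{246} = \frac{85}{246} - \frac{\sqrt{115}}{31581}$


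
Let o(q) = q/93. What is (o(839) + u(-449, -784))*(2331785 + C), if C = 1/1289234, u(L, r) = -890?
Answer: -246302324281976321/119898762 ≈ -2.0543e+9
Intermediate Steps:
o(q) = q/93 (o(q) = q*(1/93) = q/93)
C = 1/1289234 ≈ 7.7565e-7
(o(839) + u(-449, -784))*(2331785 + C) = ((1/93)*839 - 890)*(2331785 + 1/1289234) = (839/93 - 890)*(3006216502691/1289234) = -81931/93*3006216502691/1289234 = -246302324281976321/119898762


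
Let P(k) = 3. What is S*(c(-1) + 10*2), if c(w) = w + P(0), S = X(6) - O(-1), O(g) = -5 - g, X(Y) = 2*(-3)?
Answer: -44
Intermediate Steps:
X(Y) = -6
S = -2 (S = -6 - (-5 - 1*(-1)) = -6 - (-5 + 1) = -6 - 1*(-4) = -6 + 4 = -2)
c(w) = 3 + w (c(w) = w + 3 = 3 + w)
S*(c(-1) + 10*2) = -2*((3 - 1) + 10*2) = -2*(2 + 20) = -2*22 = -44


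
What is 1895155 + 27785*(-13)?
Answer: 1533950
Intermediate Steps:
1895155 + 27785*(-13) = 1895155 - 361205 = 1533950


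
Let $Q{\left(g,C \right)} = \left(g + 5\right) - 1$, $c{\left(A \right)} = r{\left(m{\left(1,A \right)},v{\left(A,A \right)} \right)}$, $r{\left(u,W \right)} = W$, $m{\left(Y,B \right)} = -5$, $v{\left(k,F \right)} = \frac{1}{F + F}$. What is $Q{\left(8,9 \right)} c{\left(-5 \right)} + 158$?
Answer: $\frac{784}{5} \approx 156.8$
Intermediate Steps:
$v{\left(k,F \right)} = \frac{1}{2 F}$
$c{\left(A \right)} = \frac{1}{2 A}$
$Q{\left(g,C \right)} = 4 + g$ ($Q{\left(g,C \right)} = \left(5 + g\right) - 1 = 4 + g$)
$Q{\left(8,9 \right)} c{\left(-5 \right)} + 158 = \left(4 + 8\right) \frac{1}{2 \left(-5\right)} + 158 = 12 \cdot \frac{1}{2} \left(- \frac{1}{5}\right) + 158 = 12 \left(- \frac{1}{10}\right) + 158 = - \frac{6}{5} + 158 = \frac{784}{5}$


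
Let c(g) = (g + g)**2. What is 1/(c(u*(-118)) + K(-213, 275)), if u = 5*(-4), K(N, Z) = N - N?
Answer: 1/22278400 ≈ 4.4887e-8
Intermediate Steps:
K(N, Z) = 0
u = -20
c(g) = 4*g**2 (c(g) = (2*g)**2 = 4*g**2)
1/(c(u*(-118)) + K(-213, 275)) = 1/(4*(-20*(-118))**2 + 0) = 1/(4*2360**2 + 0) = 1/(4*5569600 + 0) = 1/(22278400 + 0) = 1/22278400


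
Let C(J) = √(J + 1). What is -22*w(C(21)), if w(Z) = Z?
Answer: -22*√22 ≈ -103.19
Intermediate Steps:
C(J) = √(1 + J)
-22*w(C(21)) = -22*√(1 + 21) = -22*√22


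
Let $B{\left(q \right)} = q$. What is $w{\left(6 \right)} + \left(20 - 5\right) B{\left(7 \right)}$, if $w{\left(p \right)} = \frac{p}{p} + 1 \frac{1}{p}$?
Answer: $\frac{637}{6} \approx 106.17$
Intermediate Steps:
$w{\left(p \right)} = 1 + \frac{1}{p}$
$w{\left(6 \right)} + \left(20 - 5\right) B{\left(7 \right)} = \frac{1 + 6}{6} + \left(20 - 5\right) 7 = \frac{1}{6} \cdot 7 + 15 \cdot 7 = \frac{7}{6} + 105 = \frac{637}{6}$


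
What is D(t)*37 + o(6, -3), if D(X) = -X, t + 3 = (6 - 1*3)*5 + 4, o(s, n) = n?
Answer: -595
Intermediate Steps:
t = 16 (t = -3 + ((6 - 1*3)*5 + 4) = -3 + ((6 - 3)*5 + 4) = -3 + (3*5 + 4) = -3 + (15 + 4) = -3 + 19 = 16)
D(t)*37 + o(6, -3) = -1*16*37 - 3 = -16*37 - 3 = -592 - 3 = -595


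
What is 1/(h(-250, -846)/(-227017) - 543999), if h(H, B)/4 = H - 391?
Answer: -227017/123497018419 ≈ -1.8382e-6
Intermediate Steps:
h(H, B) = -1564 + 4*H (h(H, B) = 4*(H - 391) = 4*(-391 + H) = -1564 + 4*H)
1/(h(-250, -846)/(-227017) - 543999) = 1/((-1564 + 4*(-250))/(-227017) - 543999) = 1/((-1564 - 1000)*(-1/227017) - 543999) = 1/(-2564*(-1/227017) - 543999) = 1/(2564/227017 - 543999) = 1/(-123497018419/227017) = -227017/123497018419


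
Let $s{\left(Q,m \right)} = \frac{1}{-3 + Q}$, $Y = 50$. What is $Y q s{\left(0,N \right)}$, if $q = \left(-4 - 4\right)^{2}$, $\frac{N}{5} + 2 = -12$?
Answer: $- \frac{3200}{3} \approx -1066.7$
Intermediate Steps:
$N = -70$ ($N = -10 + 5 \left(-12\right) = -10 - 60 = -70$)
$q = 64$ ($q = \left(-8\right)^{2} = 64$)
$Y q s{\left(0,N \right)} = \frac{50 \cdot 64}{-3 + 0} = \frac{3200}{-3} = 3200 \left(- \frac{1}{3}\right) = - \frac{3200}{3}$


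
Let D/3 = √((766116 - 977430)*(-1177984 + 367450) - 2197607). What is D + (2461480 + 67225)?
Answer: 2528705 + 3*√171274984069 ≈ 3.7703e+6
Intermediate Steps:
D = 3*√171274984069 (D = 3*√((766116 - 977430)*(-1177984 + 367450) - 2197607) = 3*√(-211314*(-810534) - 2197607) = 3*√(171277181676 - 2197607) = 3*√171274984069 ≈ 1.2416e+6)
D + (2461480 + 67225) = 3*√171274984069 + (2461480 + 67225) = 3*√171274984069 + 2528705 = 2528705 + 3*√171274984069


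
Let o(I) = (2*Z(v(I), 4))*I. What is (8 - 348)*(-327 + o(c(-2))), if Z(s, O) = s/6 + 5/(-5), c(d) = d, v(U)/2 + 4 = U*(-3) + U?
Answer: 109820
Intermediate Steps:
v(U) = -8 - 4*U (v(U) = -8 + 2*(U*(-3) + U) = -8 + 2*(-3*U + U) = -8 + 2*(-2*U) = -8 - 4*U)
Z(s, O) = -1 + s/6 (Z(s, O) = s*(1/6) + 5*(-1/5) = s/6 - 1 = -1 + s/6)
o(I) = I*(-14/3 - 4*I/3) (o(I) = (2*(-1 + (-8 - 4*I)/6))*I = (2*(-1 + (-4/3 - 2*I/3)))*I = (2*(-7/3 - 2*I/3))*I = (-14/3 - 4*I/3)*I = I*(-14/3 - 4*I/3))
(8 - 348)*(-327 + o(c(-2))) = (8 - 348)*(-327 - 2/3*(-2)*(7 + 2*(-2))) = -340*(-327 - 2/3*(-2)*(7 - 4)) = -340*(-327 - 2/3*(-2)*3) = -340*(-327 + 4) = -340*(-323) = 109820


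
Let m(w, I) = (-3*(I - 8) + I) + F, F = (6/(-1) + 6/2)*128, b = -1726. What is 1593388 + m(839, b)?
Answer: 1596480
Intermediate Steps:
F = -384 (F = (6*(-1) + 6*(½))*128 = (-6 + 3)*128 = -3*128 = -384)
m(w, I) = -360 - 2*I (m(w, I) = (-3*(I - 8) + I) - 384 = (-3*(-8 + I) + I) - 384 = ((24 - 3*I) + I) - 384 = (24 - 2*I) - 384 = -360 - 2*I)
1593388 + m(839, b) = 1593388 + (-360 - 2*(-1726)) = 1593388 + (-360 + 3452) = 1593388 + 3092 = 1596480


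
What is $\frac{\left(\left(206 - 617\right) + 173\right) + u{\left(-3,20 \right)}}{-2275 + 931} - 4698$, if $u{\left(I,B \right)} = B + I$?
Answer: $- \frac{6313891}{1344} \approx -4697.8$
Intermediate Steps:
$\frac{\left(\left(206 - 617\right) + 173\right) + u{\left(-3,20 \right)}}{-2275 + 931} - 4698 = \frac{\left(\left(206 - 617\right) + 173\right) + \left(20 - 3\right)}{-2275 + 931} - 4698 = \frac{\left(-411 + 173\right) + 17}{-1344} - 4698 = \left(-238 + 17\right) \left(- \frac{1}{1344}\right) - 4698 = \left(-221\right) \left(- \frac{1}{1344}\right) - 4698 = \frac{221}{1344} - 4698 = - \frac{6313891}{1344}$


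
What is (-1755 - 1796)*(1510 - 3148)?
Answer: 5816538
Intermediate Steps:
(-1755 - 1796)*(1510 - 3148) = -3551*(-1638) = 5816538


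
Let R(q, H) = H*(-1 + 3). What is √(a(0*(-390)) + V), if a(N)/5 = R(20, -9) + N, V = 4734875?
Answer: √4734785 ≈ 2176.0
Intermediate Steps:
R(q, H) = 2*H (R(q, H) = H*2 = 2*H)
a(N) = -90 + 5*N (a(N) = 5*(2*(-9) + N) = 5*(-18 + N) = -90 + 5*N)
√(a(0*(-390)) + V) = √((-90 + 5*(0*(-390))) + 4734875) = √((-90 + 5*0) + 4734875) = √((-90 + 0) + 4734875) = √(-90 + 4734875) = √4734785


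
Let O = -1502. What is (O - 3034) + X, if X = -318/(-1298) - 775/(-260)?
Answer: -152972065/33748 ≈ -4532.8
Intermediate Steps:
X = 108863/33748 (X = -318*(-1/1298) - 775*(-1/260) = 159/649 + 155/52 = 108863/33748 ≈ 3.2258)
(O - 3034) + X = (-1502 - 3034) + 108863/33748 = -4536 + 108863/33748 = -152972065/33748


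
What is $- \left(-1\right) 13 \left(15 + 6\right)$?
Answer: $273$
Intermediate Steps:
$- \left(-1\right) 13 \left(15 + 6\right) = - \left(-13\right) 21 = \left(-1\right) \left(-273\right) = 273$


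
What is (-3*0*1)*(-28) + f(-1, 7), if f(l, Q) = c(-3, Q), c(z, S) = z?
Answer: -3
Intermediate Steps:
f(l, Q) = -3
(-3*0*1)*(-28) + f(-1, 7) = (-3*0*1)*(-28) - 3 = (0*1)*(-28) - 3 = 0*(-28) - 3 = 0 - 3 = -3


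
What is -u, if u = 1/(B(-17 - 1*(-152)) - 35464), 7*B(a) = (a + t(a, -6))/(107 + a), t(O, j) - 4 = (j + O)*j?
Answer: 1694/60076651 ≈ 2.8197e-5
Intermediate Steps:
t(O, j) = 4 + j*(O + j) (t(O, j) = 4 + (j + O)*j = 4 + (O + j)*j = 4 + j*(O + j))
B(a) = (40 - 5*a)/(7*(107 + a)) (B(a) = ((a + (4 + (-6)**2 + a*(-6)))/(107 + a))/7 = ((a + (4 + 36 - 6*a))/(107 + a))/7 = ((a + (40 - 6*a))/(107 + a))/7 = ((40 - 5*a)/(107 + a))/7 = (40 - 5*a)/(7*(107 + a)))
u = -1694/60076651 (u = 1/(5*(8 - (-17 - 1*(-152)))/(7*(107 + (-17 - 1*(-152)))) - 35464) = 1/(5*(8 - (-17 + 152))/(7*(107 + (-17 + 152))) - 35464) = 1/(5*(8 - 1*135)/(7*(107 + 135)) - 35464) = 1/((5/7)*(8 - 135)/242 - 35464) = 1/((5/7)*(1/242)*(-127) - 35464) = 1/(-635/1694 - 35464) = 1/(-60076651/1694) = -1694/60076651 ≈ -2.8197e-5)
-u = -1*(-1694/60076651) = 1694/60076651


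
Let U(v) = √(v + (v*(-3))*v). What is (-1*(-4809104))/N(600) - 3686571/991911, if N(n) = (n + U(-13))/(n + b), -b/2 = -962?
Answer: 60199952775041139/2980031281 - 3034544624*I*√130/45065 ≈ 2.0201e+7 - 7.6776e+5*I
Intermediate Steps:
b = 1924 (b = -2*(-962) = 1924)
U(v) = √(v - 3*v²) (U(v) = √(v + (-3*v)*v) = √(v - 3*v²))
N(n) = (n + 2*I*√130)/(1924 + n) (N(n) = (n + √(-13*(1 - 3*(-13))))/(n + 1924) = (n + √(-13*(1 + 39)))/(1924 + n) = (n + √(-13*40))/(1924 + n) = (n + √(-520))/(1924 + n) = (n + 2*I*√130)/(1924 + n))
(-1*(-4809104))/N(600) - 3686571/991911 = (-1*(-4809104))/(((600 + 2*I*√130)/(1924 + 600))) - 3686571/991911 = 4809104/(((600 + 2*I*√130)/2524)) - 3686571*1/991911 = 4809104/(((600 + 2*I*√130)/2524)) - 1228857/330637 = 4809104/(150/631 + I*√130/1262) - 1228857/330637 = -1228857/330637 + 4809104/(150/631 + I*√130/1262)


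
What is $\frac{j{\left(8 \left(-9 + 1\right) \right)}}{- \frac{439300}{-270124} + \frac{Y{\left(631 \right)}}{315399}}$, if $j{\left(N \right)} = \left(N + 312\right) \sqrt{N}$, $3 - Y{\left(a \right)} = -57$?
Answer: $\frac{14085877460032 i}{11547582345} \approx 1219.8 i$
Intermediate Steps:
$Y{\left(a \right)} = 60$ ($Y{\left(a \right)} = 3 - -57 = 3 + 57 = 60$)
$j{\left(N \right)} = \sqrt{N} \left(312 + N\right)$ ($j{\left(N \right)} = \left(312 + N\right) \sqrt{N} = \sqrt{N} \left(312 + N\right)$)
$\frac{j{\left(8 \left(-9 + 1\right) \right)}}{- \frac{439300}{-270124} + \frac{Y{\left(631 \right)}}{315399}} = \frac{\sqrt{8 \left(-9 + 1\right)} \left(312 + 8 \left(-9 + 1\right)\right)}{- \frac{439300}{-270124} + \frac{60}{315399}} = \frac{\sqrt{8 \left(-8\right)} \left(312 + 8 \left(-8\right)\right)}{\left(-439300\right) \left(- \frac{1}{270124}\right) + 60 \cdot \frac{1}{315399}} = \frac{\sqrt{-64} \left(312 - 64\right)}{\frac{109825}{67531} + \frac{20}{105133}} = \frac{8 i 248}{\frac{11547582345}{7099736623}} = 1984 i \frac{7099736623}{11547582345} = \frac{14085877460032 i}{11547582345}$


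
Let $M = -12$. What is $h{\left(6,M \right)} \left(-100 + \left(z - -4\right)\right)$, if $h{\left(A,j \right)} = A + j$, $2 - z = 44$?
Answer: $828$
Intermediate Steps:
$z = -42$ ($z = 2 - 44 = -42$)
$h{\left(6,M \right)} \left(-100 + \left(z - -4\right)\right) = \left(6 - 12\right) \left(-100 - 38\right) = - 6 \left(-100 + \left(-42 + 4\right)\right) = - 6 \left(-100 - 38\right) = \left(-6\right) \left(-138\right) = 828$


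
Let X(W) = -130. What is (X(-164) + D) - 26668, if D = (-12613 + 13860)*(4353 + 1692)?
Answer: 7511317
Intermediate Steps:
D = 7538115 (D = 1247*6045 = 7538115)
(X(-164) + D) - 26668 = (-130 + 7538115) - 26668 = 7537985 - 26668 = 7511317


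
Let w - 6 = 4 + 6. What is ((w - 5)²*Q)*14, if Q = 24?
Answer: 40656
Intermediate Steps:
w = 16 (w = 6 + (4 + 6) = 6 + 10 = 16)
((w - 5)²*Q)*14 = ((16 - 5)²*24)*14 = (11²*24)*14 = (121*24)*14 = 2904*14 = 40656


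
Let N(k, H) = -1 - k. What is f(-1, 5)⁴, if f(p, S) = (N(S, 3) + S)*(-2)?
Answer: 16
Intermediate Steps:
f(p, S) = 2 (f(p, S) = ((-1 - S) + S)*(-2) = -1*(-2) = 2)
f(-1, 5)⁴ = 2⁴ = 16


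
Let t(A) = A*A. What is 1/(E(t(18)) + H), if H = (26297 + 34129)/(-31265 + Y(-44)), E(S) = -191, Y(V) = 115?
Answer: -15575/3005038 ≈ -0.0051830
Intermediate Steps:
t(A) = A**2
H = -30213/15575 (H = (26297 + 34129)/(-31265 + 115) = 60426/(-31150) = 60426*(-1/31150) = -30213/15575 ≈ -1.9398)
1/(E(t(18)) + H) = 1/(-191 - 30213/15575) = 1/(-3005038/15575) = -15575/3005038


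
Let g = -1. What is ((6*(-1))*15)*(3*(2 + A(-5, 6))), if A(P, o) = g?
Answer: -270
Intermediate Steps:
A(P, o) = -1
((6*(-1))*15)*(3*(2 + A(-5, 6))) = ((6*(-1))*15)*(3*(2 - 1)) = (-6*15)*(3*1) = -90*3 = -270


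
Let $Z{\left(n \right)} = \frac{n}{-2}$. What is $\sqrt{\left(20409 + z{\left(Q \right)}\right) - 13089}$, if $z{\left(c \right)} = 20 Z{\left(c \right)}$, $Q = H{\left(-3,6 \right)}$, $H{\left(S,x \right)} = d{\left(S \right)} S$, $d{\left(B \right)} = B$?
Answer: $\sqrt{7230} \approx 85.029$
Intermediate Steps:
$Z{\left(n \right)} = - \frac{n}{2}$ ($Z{\left(n \right)} = n \left(- \frac{1}{2}\right) = - \frac{n}{2}$)
$H{\left(S,x \right)} = S^{2}$ ($H{\left(S,x \right)} = S S = S^{2}$)
$Q = 9$ ($Q = \left(-3\right)^{2} = 9$)
$z{\left(c \right)} = - 10 c$ ($z{\left(c \right)} = 20 \left(- \frac{c}{2}\right) = - 10 c$)
$\sqrt{\left(20409 + z{\left(Q \right)}\right) - 13089} = \sqrt{\left(20409 - 90\right) - 13089} = \sqrt{20319 - 13089} = \sqrt{7230}$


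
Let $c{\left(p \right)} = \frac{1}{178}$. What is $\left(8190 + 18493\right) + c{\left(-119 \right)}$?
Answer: $\frac{4749575}{178} \approx 26683.0$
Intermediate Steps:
$c{\left(p \right)} = \frac{1}{178}$
$\left(8190 + 18493\right) + c{\left(-119 \right)} = \left(8190 + 18493\right) + \frac{1}{178} = 26683 + \frac{1}{178} = \frac{4749575}{178}$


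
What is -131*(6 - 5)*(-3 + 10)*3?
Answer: -2751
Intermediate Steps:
-131*(6 - 5)*(-3 + 10)*3 = -131*1*7*3 = -917*3 = -131*21 = -2751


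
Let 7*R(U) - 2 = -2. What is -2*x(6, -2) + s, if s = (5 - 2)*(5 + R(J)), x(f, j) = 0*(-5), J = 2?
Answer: 15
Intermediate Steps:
x(f, j) = 0
R(U) = 0 (R(U) = 2/7 + (1/7)*(-2) = 2/7 - 2/7 = 0)
s = 15 (s = (5 - 2)*(5 + 0) = 3*5 = 15)
-2*x(6, -2) + s = -2*0 + 15 = 0 + 15 = 15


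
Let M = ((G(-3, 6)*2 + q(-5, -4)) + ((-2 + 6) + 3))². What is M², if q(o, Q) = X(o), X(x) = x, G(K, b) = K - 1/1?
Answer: 1296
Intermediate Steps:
G(K, b) = -1 + K (G(K, b) = K - 1*1 = K - 1 = -1 + K)
q(o, Q) = o
M = 36 (M = (((-1 - 3)*2 - 5) + ((-2 + 6) + 3))² = ((-4*2 - 5) + (4 + 3))² = ((-8 - 5) + 7)² = (-13 + 7)² = (-6)² = 36)
M² = 36² = 1296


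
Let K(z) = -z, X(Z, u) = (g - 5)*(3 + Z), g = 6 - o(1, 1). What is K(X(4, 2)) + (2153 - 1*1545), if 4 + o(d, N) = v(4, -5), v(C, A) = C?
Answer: 601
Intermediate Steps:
o(d, N) = 0 (o(d, N) = -4 + 4 = 0)
g = 6 (g = 6 - 1*0 = 6 + 0 = 6)
X(Z, u) = 3 + Z (X(Z, u) = (6 - 5)*(3 + Z) = 1*(3 + Z) = 3 + Z)
K(X(4, 2)) + (2153 - 1*1545) = -(3 + 4) + (2153 - 1*1545) = -1*7 + (2153 - 1545) = -7 + 608 = 601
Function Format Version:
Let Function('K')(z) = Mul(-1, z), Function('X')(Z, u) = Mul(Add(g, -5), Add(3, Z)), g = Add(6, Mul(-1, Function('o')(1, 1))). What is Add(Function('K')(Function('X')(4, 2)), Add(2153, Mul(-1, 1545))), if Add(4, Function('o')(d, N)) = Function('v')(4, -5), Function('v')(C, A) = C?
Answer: 601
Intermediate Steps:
Function('o')(d, N) = 0 (Function('o')(d, N) = Add(-4, 4) = 0)
g = 6 (g = Add(6, Mul(-1, 0)) = Add(6, 0) = 6)
Function('X')(Z, u) = Add(3, Z) (Function('X')(Z, u) = Mul(Add(6, -5), Add(3, Z)) = Mul(1, Add(3, Z)) = Add(3, Z))
Add(Function('K')(Function('X')(4, 2)), Add(2153, Mul(-1, 1545))) = Add(Mul(-1, Add(3, 4)), Add(2153, Mul(-1, 1545))) = Add(Mul(-1, 7), Add(2153, -1545)) = Add(-7, 608) = 601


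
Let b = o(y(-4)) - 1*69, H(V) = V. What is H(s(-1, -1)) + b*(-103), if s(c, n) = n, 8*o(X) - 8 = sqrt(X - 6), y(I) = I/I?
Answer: 7003 - 103*I*sqrt(5)/8 ≈ 7003.0 - 28.789*I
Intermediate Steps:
y(I) = 1
o(X) = 1 + sqrt(-6 + X)/8 (o(X) = 1 + sqrt(X - 6)/8 = 1 + sqrt(-6 + X)/8)
b = -68 + I*sqrt(5)/8 (b = (1 + sqrt(-6 + 1)/8) - 1*69 = (1 + sqrt(-5)/8) - 69 = (1 + (I*sqrt(5))/8) - 69 = (1 + I*sqrt(5)/8) - 69 = -68 + I*sqrt(5)/8 ≈ -68.0 + 0.27951*I)
H(s(-1, -1)) + b*(-103) = -1 + (-68 + I*sqrt(5)/8)*(-103) = -1 + (7004 - 103*I*sqrt(5)/8) = 7003 - 103*I*sqrt(5)/8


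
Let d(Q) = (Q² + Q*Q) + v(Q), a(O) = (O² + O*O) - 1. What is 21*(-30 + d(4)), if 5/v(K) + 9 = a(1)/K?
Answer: 30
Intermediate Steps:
a(O) = -1 + 2*O² (a(O) = (O² + O²) - 1 = 2*O² - 1 = -1 + 2*O²)
v(K) = 5/(-9 + 1/K) (v(K) = 5/(-9 + (-1 + 2*1²)/K) = 5/(-9 + (-1 + 2*1)/K) = 5/(-9 + (-1 + 2)/K) = 5/(-9 + 1/K))
d(Q) = 2*Q² - 5*Q/(-1 + 9*Q) (d(Q) = (Q² + Q*Q) - 5*Q/(-1 + 9*Q) = (Q² + Q²) - 5*Q/(-1 + 9*Q) = 2*Q² - 5*Q/(-1 + 9*Q))
21*(-30 + d(4)) = 21*(-30 + 4*(-5 + 2*4*(-1 + 9*4))/(-1 + 9*4)) = 21*(-30 + 4*(-5 + 2*4*(-1 + 36))/(-1 + 36)) = 21*(-30 + 4*(-5 + 2*4*35)/35) = 21*(-30 + 4*(1/35)*(-5 + 280)) = 21*(-30 + 4*(1/35)*275) = 21*(-30 + 220/7) = 21*(10/7) = 30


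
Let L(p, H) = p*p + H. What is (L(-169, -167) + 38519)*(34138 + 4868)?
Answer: 2610008478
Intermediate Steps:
L(p, H) = H + p² (L(p, H) = p² + H = H + p²)
(L(-169, -167) + 38519)*(34138 + 4868) = ((-167 + (-169)²) + 38519)*(34138 + 4868) = ((-167 + 28561) + 38519)*39006 = (28394 + 38519)*39006 = 66913*39006 = 2610008478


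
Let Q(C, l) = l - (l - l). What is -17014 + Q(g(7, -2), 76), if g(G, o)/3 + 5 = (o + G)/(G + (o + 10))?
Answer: -16938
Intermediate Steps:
g(G, o) = -15 + 3*(G + o)/(10 + G + o) (g(G, o) = -15 + 3*((o + G)/(G + (o + 10))) = -15 + 3*((G + o)/(G + (10 + o))) = -15 + 3*((G + o)/(10 + G + o)) = -15 + 3*(G + o)/(10 + G + o))
Q(C, l) = l (Q(C, l) = l - 1*0 = l + 0 = l)
-17014 + Q(g(7, -2), 76) = -17014 + 76 = -16938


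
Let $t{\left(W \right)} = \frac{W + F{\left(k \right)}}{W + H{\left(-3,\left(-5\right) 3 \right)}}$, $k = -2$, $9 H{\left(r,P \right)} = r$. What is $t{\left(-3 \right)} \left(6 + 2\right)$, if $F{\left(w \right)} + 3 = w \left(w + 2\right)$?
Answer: $\frac{72}{5} \approx 14.4$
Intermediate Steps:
$H{\left(r,P \right)} = \frac{r}{9}$
$F{\left(w \right)} = -3 + w \left(2 + w\right)$ ($F{\left(w \right)} = -3 + w \left(w + 2\right) = -3 + w \left(2 + w\right)$)
$t{\left(W \right)} = \frac{-3 + W}{- \frac{1}{3} + W}$ ($t{\left(W \right)} = \frac{W + \left(-3 + \left(-2\right)^{2} + 2 \left(-2\right)\right)}{W + \frac{1}{9} \left(-3\right)} = \frac{W - 3}{W - \frac{1}{3}} = \frac{W - 3}{- \frac{1}{3} + W} = \frac{-3 + W}{- \frac{1}{3} + W}$)
$t{\left(-3 \right)} \left(6 + 2\right) = \frac{3 \left(-3 - 3\right)}{-1 + 3 \left(-3\right)} \left(6 + 2\right) = 3 \frac{1}{-1 - 9} \left(-6\right) 8 = 3 \frac{1}{-10} \left(-6\right) 8 = 3 \left(- \frac{1}{10}\right) \left(-6\right) 8 = \frac{9}{5} \cdot 8 = \frac{72}{5}$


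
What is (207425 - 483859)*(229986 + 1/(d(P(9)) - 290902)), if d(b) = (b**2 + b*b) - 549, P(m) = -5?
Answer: -18526095383527090/291401 ≈ -6.3576e+10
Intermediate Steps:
d(b) = -549 + 2*b**2 (d(b) = (b**2 + b**2) - 549 = 2*b**2 - 549 = -549 + 2*b**2)
(207425 - 483859)*(229986 + 1/(d(P(9)) - 290902)) = (207425 - 483859)*(229986 + 1/((-549 + 2*(-5)**2) - 290902)) = -276434*(229986 + 1/((-549 + 2*25) - 290902)) = -276434*(229986 + 1/((-549 + 50) - 290902)) = -276434*(229986 + 1/(-499 - 290902)) = -276434*(229986 + 1/(-291401)) = -276434*(229986 - 1/291401) = -276434*67018150385/291401 = -18526095383527090/291401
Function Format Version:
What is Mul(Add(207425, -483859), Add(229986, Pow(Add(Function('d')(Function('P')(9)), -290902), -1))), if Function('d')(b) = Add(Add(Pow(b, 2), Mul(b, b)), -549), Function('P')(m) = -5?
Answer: Rational(-18526095383527090, 291401) ≈ -6.3576e+10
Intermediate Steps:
Function('d')(b) = Add(-549, Mul(2, Pow(b, 2))) (Function('d')(b) = Add(Add(Pow(b, 2), Pow(b, 2)), -549) = Add(Mul(2, Pow(b, 2)), -549) = Add(-549, Mul(2, Pow(b, 2))))
Mul(Add(207425, -483859), Add(229986, Pow(Add(Function('d')(Function('P')(9)), -290902), -1))) = Mul(Add(207425, -483859), Add(229986, Pow(Add(Add(-549, Mul(2, Pow(-5, 2))), -290902), -1))) = Mul(-276434, Add(229986, Pow(Add(Add(-549, Mul(2, 25)), -290902), -1))) = Mul(-276434, Add(229986, Pow(Add(Add(-549, 50), -290902), -1))) = Mul(-276434, Add(229986, Pow(Add(-499, -290902), -1))) = Mul(-276434, Add(229986, Pow(-291401, -1))) = Mul(-276434, Add(229986, Rational(-1, 291401))) = Mul(-276434, Rational(67018150385, 291401)) = Rational(-18526095383527090, 291401)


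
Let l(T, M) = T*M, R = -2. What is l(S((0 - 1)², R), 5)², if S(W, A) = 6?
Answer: 900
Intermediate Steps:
l(T, M) = M*T
l(S((0 - 1)², R), 5)² = (5*6)² = 30² = 900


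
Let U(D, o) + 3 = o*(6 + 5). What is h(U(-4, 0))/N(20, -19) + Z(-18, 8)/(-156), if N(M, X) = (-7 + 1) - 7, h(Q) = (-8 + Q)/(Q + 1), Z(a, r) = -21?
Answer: -15/52 ≈ -0.28846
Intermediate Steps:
U(D, o) = -3 + 11*o (U(D, o) = -3 + o*(6 + 5) = -3 + o*11 = -3 + 11*o)
h(Q) = (-8 + Q)/(1 + Q)
N(M, X) = -13 (N(M, X) = -6 - 7 = -13)
h(U(-4, 0))/N(20, -19) + Z(-18, 8)/(-156) = ((-8 + (-3 + 11*0))/(1 + (-3 + 11*0)))/(-13) - 21/(-156) = ((-8 + (-3 + 0))/(1 + (-3 + 0)))*(-1/13) - 21*(-1/156) = ((-8 - 3)/(1 - 3))*(-1/13) + 7/52 = (-11/(-2))*(-1/13) + 7/52 = -½*(-11)*(-1/13) + 7/52 = (11/2)*(-1/13) + 7/52 = -11/26 + 7/52 = -15/52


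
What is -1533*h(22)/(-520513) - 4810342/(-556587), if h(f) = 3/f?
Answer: 7869594534775/910519560126 ≈ 8.6430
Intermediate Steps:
-1533*h(22)/(-520513) - 4810342/(-556587) = -4599/22/(-520513) - 4810342/(-556587) = -4599/22*(-1/520513) - 4810342*(-1/556587) = -1533*3/22*(-1/520513) + 4810342/556587 = -4599/22*(-1/520513) + 4810342/556587 = 657/1635898 + 4810342/556587 = 7869594534775/910519560126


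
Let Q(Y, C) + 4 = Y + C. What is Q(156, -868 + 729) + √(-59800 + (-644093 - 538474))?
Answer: 13 + I*√1242367 ≈ 13.0 + 1114.6*I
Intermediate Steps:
Q(Y, C) = -4 + C + Y (Q(Y, C) = -4 + (Y + C) = -4 + (C + Y) = -4 + C + Y)
Q(156, -868 + 729) + √(-59800 + (-644093 - 538474)) = (-4 + (-868 + 729) + 156) + √(-59800 + (-644093 - 538474)) = (-4 - 139 + 156) + √(-59800 - 1182567) = 13 + √(-1242367) = 13 + I*√1242367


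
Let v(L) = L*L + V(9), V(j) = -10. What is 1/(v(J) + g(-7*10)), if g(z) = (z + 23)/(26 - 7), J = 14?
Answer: 19/3487 ≈ 0.0054488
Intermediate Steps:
g(z) = 23/19 + z/19 (g(z) = (23 + z)/19 = (23 + z)*(1/19) = 23/19 + z/19)
v(L) = -10 + L**2 (v(L) = L*L - 10 = L**2 - 10 = -10 + L**2)
1/(v(J) + g(-7*10)) = 1/((-10 + 14**2) + (23/19 + (-7*10)/19)) = 1/((-10 + 196) + (23/19 + (1/19)*(-70))) = 1/(186 + (23/19 - 70/19)) = 1/(186 - 47/19) = 1/(3487/19) = 19/3487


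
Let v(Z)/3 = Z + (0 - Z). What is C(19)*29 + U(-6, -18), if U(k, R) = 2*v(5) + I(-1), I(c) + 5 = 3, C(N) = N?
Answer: 549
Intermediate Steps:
v(Z) = 0 (v(Z) = 3*(Z + (0 - Z)) = 3*(Z - Z) = 3*0 = 0)
I(c) = -2 (I(c) = -5 + 3 = -2)
U(k, R) = -2 (U(k, R) = 2*0 - 2 = 0 - 2 = -2)
C(19)*29 + U(-6, -18) = 19*29 - 2 = 551 - 2 = 549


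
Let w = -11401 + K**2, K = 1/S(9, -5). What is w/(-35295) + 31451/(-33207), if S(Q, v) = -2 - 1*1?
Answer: -2194421183/3516123195 ≈ -0.62410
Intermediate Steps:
S(Q, v) = -3 (S(Q, v) = -2 - 1 = -3)
K = -1/3 (K = 1/(-3) = -1/3 ≈ -0.33333)
w = -102608/9 (w = -11401 + (-1/3)**2 = -11401 + 1/9 = -102608/9 ≈ -11401.)
w/(-35295) + 31451/(-33207) = -102608/9/(-35295) + 31451/(-33207) = -102608/9*(-1/35295) + 31451*(-1/33207) = 102608/317655 - 31451/33207 = -2194421183/3516123195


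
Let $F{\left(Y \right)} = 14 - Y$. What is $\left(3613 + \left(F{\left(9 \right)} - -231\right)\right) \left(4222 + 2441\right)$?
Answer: $25645887$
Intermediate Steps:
$\left(3613 + \left(F{\left(9 \right)} - -231\right)\right) \left(4222 + 2441\right) = \left(3613 + \left(\left(14 - 9\right) - -231\right)\right) \left(4222 + 2441\right) = \left(3613 + \left(\left(14 - 9\right) + \left(-1023 + 1254\right)\right)\right) 6663 = \left(3613 + \left(5 + 231\right)\right) 6663 = \left(3613 + 236\right) 6663 = 3849 \cdot 6663 = 25645887$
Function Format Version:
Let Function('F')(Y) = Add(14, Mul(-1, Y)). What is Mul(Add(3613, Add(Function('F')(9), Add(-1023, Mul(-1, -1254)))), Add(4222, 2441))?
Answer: 25645887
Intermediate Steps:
Mul(Add(3613, Add(Function('F')(9), Add(-1023, Mul(-1, -1254)))), Add(4222, 2441)) = Mul(Add(3613, Add(Add(14, Mul(-1, 9)), Add(-1023, Mul(-1, -1254)))), Add(4222, 2441)) = Mul(Add(3613, Add(Add(14, -9), Add(-1023, 1254))), 6663) = Mul(Add(3613, Add(5, 231)), 6663) = Mul(Add(3613, 236), 6663) = Mul(3849, 6663) = 25645887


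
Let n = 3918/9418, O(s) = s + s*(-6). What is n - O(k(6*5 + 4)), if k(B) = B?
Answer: 802489/4709 ≈ 170.42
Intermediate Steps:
O(s) = -5*s (O(s) = s - 6*s = -5*s)
n = 1959/4709 (n = 3918*(1/9418) = 1959/4709 ≈ 0.41601)
n - O(k(6*5 + 4)) = 1959/4709 - (-5)*(6*5 + 4) = 1959/4709 - (-5)*(30 + 4) = 1959/4709 - (-5)*34 = 1959/4709 - 1*(-170) = 1959/4709 + 170 = 802489/4709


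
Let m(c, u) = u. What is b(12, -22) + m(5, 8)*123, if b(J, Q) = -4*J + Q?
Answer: 914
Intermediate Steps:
b(J, Q) = Q - 4*J
b(12, -22) + m(5, 8)*123 = (-22 - 4*12) + 8*123 = (-22 - 48) + 984 = -70 + 984 = 914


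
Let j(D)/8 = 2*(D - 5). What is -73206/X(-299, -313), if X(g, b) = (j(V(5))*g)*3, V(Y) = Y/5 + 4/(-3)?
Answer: -36603/38272 ≈ -0.95639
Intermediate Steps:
V(Y) = -4/3 + Y/5 (V(Y) = Y*(⅕) + 4*(-⅓) = Y/5 - 4/3 = -4/3 + Y/5)
j(D) = -80 + 16*D (j(D) = 8*(2*(D - 5)) = 8*(2*(-5 + D)) = 8*(-10 + 2*D) = -80 + 16*D)
X(g, b) = -256*g (X(g, b) = ((-80 + 16*(-4/3 + (⅕)*5))*g)*3 = ((-80 + 16*(-4/3 + 1))*g)*3 = ((-80 + 16*(-⅓))*g)*3 = ((-80 - 16/3)*g)*3 = -256*g/3*3 = -256*g)
-73206/X(-299, -313) = -73206/((-256*(-299))) = -73206/76544 = -73206*1/76544 = -36603/38272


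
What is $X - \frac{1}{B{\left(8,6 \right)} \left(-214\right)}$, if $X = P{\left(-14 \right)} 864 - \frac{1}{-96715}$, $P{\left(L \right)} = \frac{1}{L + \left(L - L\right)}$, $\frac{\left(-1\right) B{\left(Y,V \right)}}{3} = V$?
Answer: $- \frac{160940599801}{2607823260} \approx -61.715$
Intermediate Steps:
$B{\left(Y,V \right)} = - 3 V$
$P{\left(L \right)} = \frac{1}{L}$ ($P{\left(L \right)} = \frac{1}{L + 0} = \frac{1}{L}$)
$X = - \frac{41780873}{677005}$ ($X = \frac{1}{-14} \cdot 864 - \frac{1}{-96715} = \left(- \frac{1}{14}\right) 864 - - \frac{1}{96715} = - \frac{432}{7} + \frac{1}{96715} = - \frac{41780873}{677005} \approx -61.714$)
$X - \frac{1}{B{\left(8,6 \right)} \left(-214\right)} = - \frac{41780873}{677005} - \frac{1}{\left(-3\right) 6 \left(-214\right)} = - \frac{41780873}{677005} - \frac{1}{\left(-18\right) \left(-214\right)} = - \frac{41780873}{677005} - \frac{1}{3852} = - \frac{160940599801}{2607823260}$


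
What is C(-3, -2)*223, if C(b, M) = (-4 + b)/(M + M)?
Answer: 1561/4 ≈ 390.25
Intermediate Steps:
C(b, M) = (-4 + b)/(2*M) (C(b, M) = (-4 + b)/((2*M)) = (-4 + b)*(1/(2*M)) = (-4 + b)/(2*M))
C(-3, -2)*223 = ((½)*(-4 - 3)/(-2))*223 = ((½)*(-½)*(-7))*223 = (7/4)*223 = 1561/4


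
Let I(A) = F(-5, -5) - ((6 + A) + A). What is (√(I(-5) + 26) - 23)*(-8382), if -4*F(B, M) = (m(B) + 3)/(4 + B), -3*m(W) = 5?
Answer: 192786 - 2794*√273 ≈ 1.4662e+5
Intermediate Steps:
m(W) = -5/3 (m(W) = -⅓*5 = -5/3)
F(B, M) = -1/(3*(4 + B)) (F(B, M) = -(-5/3 + 3)/(4*(4 + B)) = -1/(3*(4 + B)))
I(A) = -17/3 - 2*A (I(A) = -1/(12 + 3*(-5)) - ((6 + A) + A) = -1/(12 - 15) - (6 + 2*A) = -1/(-3) + (-6 - 2*A) = -1*(-⅓) + (-6 - 2*A) = ⅓ + (-6 - 2*A) = -17/3 - 2*A)
(√(I(-5) + 26) - 23)*(-8382) = (√((-17/3 - 2*(-5)) + 26) - 23)*(-8382) = (√((-17/3 + 10) + 26) - 23)*(-8382) = (√(13/3 + 26) - 23)*(-8382) = (√(91/3) - 23)*(-8382) = (√273/3 - 23)*(-8382) = (-23 + √273/3)*(-8382) = 192786 - 2794*√273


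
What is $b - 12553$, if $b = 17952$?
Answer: $5399$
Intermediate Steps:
$b - 12553 = 17952 - 12553 = 5399$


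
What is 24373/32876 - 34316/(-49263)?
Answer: 2328859915/1619570388 ≈ 1.4380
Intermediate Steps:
24373/32876 - 34316/(-49263) = 24373*(1/32876) - 34316*(-1/49263) = 24373/32876 + 34316/49263 = 2328859915/1619570388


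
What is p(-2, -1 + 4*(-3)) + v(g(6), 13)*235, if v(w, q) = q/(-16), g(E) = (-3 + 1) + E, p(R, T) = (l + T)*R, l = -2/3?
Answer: -7853/48 ≈ -163.60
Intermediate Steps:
l = -2/3 (l = -2*1/3 = -2/3 ≈ -0.66667)
p(R, T) = R*(-2/3 + T) (p(R, T) = (-2/3 + T)*R = R*(-2/3 + T))
g(E) = -2 + E
v(w, q) = -q/16 (v(w, q) = q*(-1/16) = -q/16)
p(-2, -1 + 4*(-3)) + v(g(6), 13)*235 = (1/3)*(-2)*(-2 + 3*(-1 + 4*(-3))) - 1/16*13*235 = (1/3)*(-2)*(-2 + 3*(-1 - 12)) - 13/16*235 = (1/3)*(-2)*(-2 + 3*(-13)) - 3055/16 = (1/3)*(-2)*(-2 - 39) - 3055/16 = (1/3)*(-2)*(-41) - 3055/16 = 82/3 - 3055/16 = -7853/48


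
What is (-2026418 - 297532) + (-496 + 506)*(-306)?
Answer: -2327010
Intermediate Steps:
(-2026418 - 297532) + (-496 + 506)*(-306) = -2323950 + 10*(-306) = -2323950 - 3060 = -2327010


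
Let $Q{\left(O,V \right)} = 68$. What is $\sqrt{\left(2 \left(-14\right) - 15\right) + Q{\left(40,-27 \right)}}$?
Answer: $5$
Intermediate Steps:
$\sqrt{\left(2 \left(-14\right) - 15\right) + Q{\left(40,-27 \right)}} = \sqrt{\left(2 \left(-14\right) - 15\right) + 68} = \sqrt{\left(-28 - 15\right) + 68} = \sqrt{-43 + 68} = \sqrt{25} = 5$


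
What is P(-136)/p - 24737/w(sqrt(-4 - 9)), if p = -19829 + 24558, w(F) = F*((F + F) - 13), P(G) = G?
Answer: (-22984*I + 116977737*sqrt(13))/(61477*(2*sqrt(13) + 13*I)) ≈ 223.84 - 403.58*I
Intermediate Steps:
w(F) = F*(-13 + 2*F) (w(F) = F*(2*F - 13) = F*(-13 + 2*F))
p = 4729
P(-136)/p - 24737/w(sqrt(-4 - 9)) = -136/4729 - 24737*1/((-13 + 2*sqrt(-4 - 9))*sqrt(-4 - 9)) = -136*1/4729 - 24737*(-I*sqrt(13)/(13*(-13 + 2*sqrt(-13)))) = -136/4729 - 24737*(-I*sqrt(13)/(13*(-13 + 2*(I*sqrt(13))))) = -136/4729 - 24737*(-I*sqrt(13)/(13*(-13 + 2*I*sqrt(13)))) = -136/4729 - (-24737)*I*sqrt(13)/(13*(-13 + 2*I*sqrt(13))) = -136/4729 + 24737*I*sqrt(13)/(13*(-13 + 2*I*sqrt(13)))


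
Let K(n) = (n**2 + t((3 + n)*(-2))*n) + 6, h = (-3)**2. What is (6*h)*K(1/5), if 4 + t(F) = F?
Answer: 5346/25 ≈ 213.84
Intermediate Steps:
t(F) = -4 + F
h = 9
K(n) = 6 + n**2 + n*(-10 - 2*n) (K(n) = (n**2 + (-4 + (3 + n)*(-2))*n) + 6 = (n**2 + (-4 + (-6 - 2*n))*n) + 6 = (n**2 + (-10 - 2*n)*n) + 6 = (n**2 + n*(-10 - 2*n)) + 6 = 6 + n**2 + n*(-10 - 2*n))
(6*h)*K(1/5) = (6*9)*(6 - (1/5)**2 - 10/5) = 54*(6 - (1/5)**2 - 10*1/5) = 54*(6 - 1*1/25 - 2) = 54*(6 - 1/25 - 2) = 54*(99/25) = 5346/25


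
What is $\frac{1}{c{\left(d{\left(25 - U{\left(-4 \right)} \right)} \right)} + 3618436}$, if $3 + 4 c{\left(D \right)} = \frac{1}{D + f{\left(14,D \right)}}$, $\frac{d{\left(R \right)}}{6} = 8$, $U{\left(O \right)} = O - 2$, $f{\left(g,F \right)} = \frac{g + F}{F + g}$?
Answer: $\frac{98}{354606655} \approx 2.7636 \cdot 10^{-7}$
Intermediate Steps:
$f{\left(g,F \right)} = 1$ ($f{\left(g,F \right)} = \frac{F + g}{F + g} = 1$)
$U{\left(O \right)} = -2 + O$
$d{\left(R \right)} = 48$ ($d{\left(R \right)} = 6 \cdot 8 = 48$)
$c{\left(D \right)} = - \frac{3}{4} + \frac{1}{4 \left(1 + D\right)}$ ($c{\left(D \right)} = - \frac{3}{4} + \frac{1}{4 \left(D + 1\right)} = - \frac{3}{4} + \frac{1}{4 \left(1 + D\right)}$)
$\frac{1}{c{\left(d{\left(25 - U{\left(-4 \right)} \right)} \right)} + 3618436} = \frac{1}{\frac{-2 - 144}{4 \left(1 + 48\right)} + 3618436} = \frac{1}{\frac{-2 - 144}{4 \cdot 49} + 3618436} = \frac{1}{\frac{1}{4} \cdot \frac{1}{49} \left(-146\right) + 3618436} = \frac{1}{- \frac{73}{98} + 3618436} = \frac{1}{\frac{354606655}{98}} = \frac{98}{354606655}$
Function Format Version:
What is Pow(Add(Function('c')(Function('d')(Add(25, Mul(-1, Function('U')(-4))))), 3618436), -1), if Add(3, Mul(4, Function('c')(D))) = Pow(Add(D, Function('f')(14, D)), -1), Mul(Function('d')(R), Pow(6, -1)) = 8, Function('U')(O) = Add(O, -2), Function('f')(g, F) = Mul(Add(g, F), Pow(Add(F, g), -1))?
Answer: Rational(98, 354606655) ≈ 2.7636e-7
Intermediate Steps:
Function('f')(g, F) = 1 (Function('f')(g, F) = Mul(Add(F, g), Pow(Add(F, g), -1)) = 1)
Function('U')(O) = Add(-2, O)
Function('d')(R) = 48 (Function('d')(R) = Mul(6, 8) = 48)
Function('c')(D) = Add(Rational(-3, 4), Mul(Rational(1, 4), Pow(Add(1, D), -1))) (Function('c')(D) = Add(Rational(-3, 4), Mul(Rational(1, 4), Pow(Add(D, 1), -1))) = Add(Rational(-3, 4), Mul(Rational(1, 4), Pow(Add(1, D), -1))))
Pow(Add(Function('c')(Function('d')(Add(25, Mul(-1, Function('U')(-4))))), 3618436), -1) = Pow(Add(Mul(Rational(1, 4), Pow(Add(1, 48), -1), Add(-2, Mul(-3, 48))), 3618436), -1) = Pow(Add(Mul(Rational(1, 4), Pow(49, -1), Add(-2, -144)), 3618436), -1) = Pow(Add(Mul(Rational(1, 4), Rational(1, 49), -146), 3618436), -1) = Pow(Add(Rational(-73, 98), 3618436), -1) = Pow(Rational(354606655, 98), -1) = Rational(98, 354606655)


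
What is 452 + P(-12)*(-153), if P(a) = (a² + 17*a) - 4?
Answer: 10244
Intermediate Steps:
P(a) = -4 + a² + 17*a
452 + P(-12)*(-153) = 452 + (-4 + (-12)² + 17*(-12))*(-153) = 452 + (-4 + 144 - 204)*(-153) = 452 - 64*(-153) = 452 + 9792 = 10244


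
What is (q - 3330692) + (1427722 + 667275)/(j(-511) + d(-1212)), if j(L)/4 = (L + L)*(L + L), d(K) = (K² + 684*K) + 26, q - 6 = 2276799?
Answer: -5077517974529/4817898 ≈ -1.0539e+6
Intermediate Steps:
q = 2276805 (q = 6 + 2276799 = 2276805)
d(K) = 26 + K² + 684*K
j(L) = 16*L² (j(L) = 4*((L + L)*(L + L)) = 4*((2*L)*(2*L)) = 4*(4*L²) = 16*L²)
(q - 3330692) + (1427722 + 667275)/(j(-511) + d(-1212)) = (2276805 - 3330692) + (1427722 + 667275)/(16*(-511)² + (26 + (-1212)² + 684*(-1212))) = -1053887 + 2094997/(16*261121 + (26 + 1468944 - 829008)) = -1053887 + 2094997/(4177936 + 639962) = -1053887 + 2094997/4817898 = -5077517974529/4817898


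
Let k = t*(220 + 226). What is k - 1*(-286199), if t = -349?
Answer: 130545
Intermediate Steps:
k = -155654 (k = -349*(220 + 226) = -349*446 = -155654)
k - 1*(-286199) = -155654 - 1*(-286199) = -155654 + 286199 = 130545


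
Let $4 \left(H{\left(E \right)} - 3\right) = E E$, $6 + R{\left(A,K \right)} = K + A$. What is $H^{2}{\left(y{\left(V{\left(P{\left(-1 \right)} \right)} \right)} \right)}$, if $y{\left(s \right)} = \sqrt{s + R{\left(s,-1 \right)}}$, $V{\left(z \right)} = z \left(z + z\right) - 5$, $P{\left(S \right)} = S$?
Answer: $\frac{1}{16} \approx 0.0625$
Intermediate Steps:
$R{\left(A,K \right)} = -6 + A + K$ ($R{\left(A,K \right)} = -6 + \left(K + A\right) = -6 + \left(A + K\right) = -6 + A + K$)
$V{\left(z \right)} = -5 + 2 z^{2}$ ($V{\left(z \right)} = z 2 z - 5 = 2 z^{2} - 5 = -5 + 2 z^{2}$)
$y{\left(s \right)} = \sqrt{-7 + 2 s}$ ($y{\left(s \right)} = \sqrt{s - \left(7 - s\right)} = \sqrt{s + \left(-7 + s\right)} = \sqrt{-7 + 2 s}$)
$H{\left(E \right)} = 3 + \frac{E^{2}}{4}$ ($H{\left(E \right)} = 3 + \frac{E E}{4} = 3 + \frac{E^{2}}{4}$)
$H^{2}{\left(y{\left(V{\left(P{\left(-1 \right)} \right)} \right)} \right)} = \left(3 + \frac{\left(\sqrt{-7 + 2 \left(-5 + 2 \left(-1\right)^{2}\right)}\right)^{2}}{4}\right)^{2} = \left(3 + \frac{\left(\sqrt{-7 + 2 \left(-5 + 2 \cdot 1\right)}\right)^{2}}{4}\right)^{2} = \left(3 + \frac{\left(\sqrt{-7 + 2 \left(-5 + 2\right)}\right)^{2}}{4}\right)^{2} = \left(3 + \frac{\left(\sqrt{-7 + 2 \left(-3\right)}\right)^{2}}{4}\right)^{2} = \left(3 + \frac{\left(\sqrt{-7 - 6}\right)^{2}}{4}\right)^{2} = \left(3 + \frac{\left(\sqrt{-13}\right)^{2}}{4}\right)^{2} = \left(3 + \frac{\left(i \sqrt{13}\right)^{2}}{4}\right)^{2} = \left(3 + \frac{1}{4} \left(-13\right)\right)^{2} = \left(3 - \frac{13}{4}\right)^{2} = \left(- \frac{1}{4}\right)^{2} = \frac{1}{16}$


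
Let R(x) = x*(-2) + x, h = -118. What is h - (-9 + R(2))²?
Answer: -239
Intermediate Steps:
R(x) = -x (R(x) = -2*x + x = -x)
h - (-9 + R(2))² = -118 - (-9 - 1*2)² = -118 - (-9 - 2)² = -118 - 1*(-11)² = -118 - 1*121 = -118 - 121 = -239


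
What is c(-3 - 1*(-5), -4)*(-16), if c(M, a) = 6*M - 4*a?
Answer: -448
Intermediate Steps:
c(M, a) = -4*a + 6*M
c(-3 - 1*(-5), -4)*(-16) = (-4*(-4) + 6*(-3 - 1*(-5)))*(-16) = (16 + 6*(-3 + 5))*(-16) = (16 + 6*2)*(-16) = (16 + 12)*(-16) = 28*(-16) = -448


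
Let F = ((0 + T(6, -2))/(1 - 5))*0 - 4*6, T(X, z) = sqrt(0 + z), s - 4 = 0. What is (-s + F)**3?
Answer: -21952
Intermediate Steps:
s = 4 (s = 4 + 0 = 4)
T(X, z) = sqrt(z)
F = -24 (F = ((0 + sqrt(-2))/(1 - 5))*0 - 4*6 = ((0 + I*sqrt(2))/(-4))*0 - 24 = ((I*sqrt(2))*(-1/4))*0 - 24 = -I*sqrt(2)/4*0 - 24 = 0 - 24 = -24)
(-s + F)**3 = (-1*4 - 24)**3 = (-4 - 24)**3 = (-28)**3 = -21952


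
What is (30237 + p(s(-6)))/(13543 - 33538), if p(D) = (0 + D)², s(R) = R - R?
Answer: -10079/6665 ≈ -1.5122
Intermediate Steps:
s(R) = 0
p(D) = D²
(30237 + p(s(-6)))/(13543 - 33538) = (30237 + 0²)/(13543 - 33538) = (30237 + 0)/(-19995) = 30237*(-1/19995) = -10079/6665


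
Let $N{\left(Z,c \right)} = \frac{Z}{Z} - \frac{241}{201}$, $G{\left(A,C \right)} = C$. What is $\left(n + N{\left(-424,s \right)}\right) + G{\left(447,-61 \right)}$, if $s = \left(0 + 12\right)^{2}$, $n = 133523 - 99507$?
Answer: $\frac{6824915}{201} \approx 33955.0$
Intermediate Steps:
$n = 34016$
$s = 144$ ($s = 12^{2} = 144$)
$N{\left(Z,c \right)} = - \frac{40}{201}$ ($N{\left(Z,c \right)} = 1 - \frac{241}{201} = - \frac{40}{201}$)
$\left(n + N{\left(-424,s \right)}\right) + G{\left(447,-61 \right)} = \left(34016 - \frac{40}{201}\right) - 61 = \frac{6837176}{201} - 61 = \frac{6824915}{201}$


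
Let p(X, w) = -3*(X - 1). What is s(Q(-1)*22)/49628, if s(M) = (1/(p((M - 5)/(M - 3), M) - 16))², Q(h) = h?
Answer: 625/8180481008 ≈ 7.6401e-8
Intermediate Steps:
p(X, w) = 3 - 3*X (p(X, w) = -3*(-1 + X) = 3 - 3*X)
s(M) = (-13 - 3*(-5 + M)/(-3 + M))⁻² (s(M) = (1/((3 - 3*(M - 5)/(M - 3)) - 16))² = (1/((3 - 3*(-5 + M)/(-3 + M)) - 16))² = (1/(-13 - 3*(-5 + M)/(-3 + M)))² = (-13 - 3*(-5 + M)/(-3 + M))⁻²)
s(Q(-1)*22)/49628 = ((-3 - 1*22)²/(4*(-27 + 8*(-1*22))²))/49628 = ((-3 - 22)²/(4*(-27 + 8*(-22))²))*(1/49628) = ((¼)*(-25)²/(-27 - 176)²)*(1/49628) = ((¼)*625/(-203)²)*(1/49628) = ((¼)*(1/41209)*625)*(1/49628) = (625/164836)*(1/49628) = 625/8180481008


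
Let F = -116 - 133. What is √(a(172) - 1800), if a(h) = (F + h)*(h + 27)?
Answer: I*√17123 ≈ 130.85*I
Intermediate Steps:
F = -249
a(h) = (-249 + h)*(27 + h) (a(h) = (-249 + h)*(h + 27) = (-249 + h)*(27 + h))
√(a(172) - 1800) = √((-6723 + 172² - 222*172) - 1800) = √((-6723 + 29584 - 38184) - 1800) = √(-15323 - 1800) = √(-17123) = I*√17123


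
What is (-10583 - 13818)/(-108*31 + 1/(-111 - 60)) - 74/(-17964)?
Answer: 37499215555/5142275838 ≈ 7.2923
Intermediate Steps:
(-10583 - 13818)/(-108*31 + 1/(-111 - 60)) - 74/(-17964) = -24401/(-3348 + 1/(-171)) - 74*(-1/17964) = -24401/(-3348 - 1/171) + 37/8982 = -24401/(-572509/171) + 37/8982 = -24401*(-171/572509) + 37/8982 = 4172571/572509 + 37/8982 = 37499215555/5142275838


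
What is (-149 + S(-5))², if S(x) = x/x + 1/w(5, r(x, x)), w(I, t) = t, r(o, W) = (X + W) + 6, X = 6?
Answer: 1071225/49 ≈ 21862.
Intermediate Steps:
r(o, W) = 12 + W (r(o, W) = (6 + W) + 6 = 12 + W)
S(x) = 1 + 1/(12 + x) (S(x) = x/x + 1/(12 + x) = 1 + 1/(12 + x))
(-149 + S(-5))² = (-149 + (13 - 5)/(12 - 5))² = (-149 + 8/7)² = (-1035/7)² = 1071225/49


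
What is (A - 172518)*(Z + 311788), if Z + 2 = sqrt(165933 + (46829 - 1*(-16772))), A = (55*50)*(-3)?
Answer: -56360931648 - 180768*sqrt(229534) ≈ -5.6448e+10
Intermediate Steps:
A = -8250 (A = 2750*(-3) = -8250)
Z = -2 + sqrt(229534) (Z = -2 + sqrt(165933 + (46829 - 1*(-16772))) = -2 + sqrt(165933 + (46829 + 16772)) = -2 + sqrt(165933 + 63601) = -2 + sqrt(229534) ≈ 477.10)
(A - 172518)*(Z + 311788) = (-8250 - 172518)*((-2 + sqrt(229534)) + 311788) = -180768*(311786 + sqrt(229534)) = -56360931648 - 180768*sqrt(229534)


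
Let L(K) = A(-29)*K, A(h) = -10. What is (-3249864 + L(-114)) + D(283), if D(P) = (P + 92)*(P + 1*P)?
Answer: -3036474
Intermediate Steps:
D(P) = 2*P*(92 + P) (D(P) = (92 + P)*(P + P) = (92 + P)*(2*P) = 2*P*(92 + P))
L(K) = -10*K
(-3249864 + L(-114)) + D(283) = (-3249864 - 10*(-114)) + 2*283*(92 + 283) = (-3249864 + 1140) + 2*283*375 = -3248724 + 212250 = -3036474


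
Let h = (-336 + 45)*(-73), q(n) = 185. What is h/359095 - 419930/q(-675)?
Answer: -30158166679/13286515 ≈ -2269.8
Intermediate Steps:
h = 21243 (h = -291*(-73) = 21243)
h/359095 - 419930/q(-675) = 21243/359095 - 419930/185 = 21243*(1/359095) - 419930*1/185 = 21243/359095 - 83986/37 = -30158166679/13286515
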